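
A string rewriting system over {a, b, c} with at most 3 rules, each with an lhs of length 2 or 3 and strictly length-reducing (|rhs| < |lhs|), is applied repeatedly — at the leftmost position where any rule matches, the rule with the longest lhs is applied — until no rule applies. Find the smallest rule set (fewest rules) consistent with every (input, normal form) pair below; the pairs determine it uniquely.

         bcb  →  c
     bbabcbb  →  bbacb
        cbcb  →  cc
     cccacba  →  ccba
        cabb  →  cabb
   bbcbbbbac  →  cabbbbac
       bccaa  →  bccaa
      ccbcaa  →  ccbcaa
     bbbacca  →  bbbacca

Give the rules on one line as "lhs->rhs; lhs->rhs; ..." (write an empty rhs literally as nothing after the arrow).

bbc->ca; bcb->c; cac->

  | bcb => c
  | bbabcbb => bbacb
  | cbcb => cc
  | cccacba => ccba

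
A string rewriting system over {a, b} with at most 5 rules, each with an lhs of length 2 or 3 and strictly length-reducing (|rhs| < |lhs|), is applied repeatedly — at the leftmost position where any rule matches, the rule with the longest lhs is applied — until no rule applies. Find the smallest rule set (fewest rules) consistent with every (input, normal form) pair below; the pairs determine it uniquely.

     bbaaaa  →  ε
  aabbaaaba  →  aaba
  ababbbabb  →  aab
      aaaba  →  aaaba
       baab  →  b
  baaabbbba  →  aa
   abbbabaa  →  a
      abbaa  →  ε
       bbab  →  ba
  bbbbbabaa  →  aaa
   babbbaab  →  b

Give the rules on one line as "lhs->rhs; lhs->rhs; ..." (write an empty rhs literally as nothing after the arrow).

abb->b; baa->; bab->a; bbb->a

  | bbaaaa => baa => ε
  | aabbaaaba => abaaaba => aaba
  | ababbbabb => aabbabb => ababb => aab
  | aaaba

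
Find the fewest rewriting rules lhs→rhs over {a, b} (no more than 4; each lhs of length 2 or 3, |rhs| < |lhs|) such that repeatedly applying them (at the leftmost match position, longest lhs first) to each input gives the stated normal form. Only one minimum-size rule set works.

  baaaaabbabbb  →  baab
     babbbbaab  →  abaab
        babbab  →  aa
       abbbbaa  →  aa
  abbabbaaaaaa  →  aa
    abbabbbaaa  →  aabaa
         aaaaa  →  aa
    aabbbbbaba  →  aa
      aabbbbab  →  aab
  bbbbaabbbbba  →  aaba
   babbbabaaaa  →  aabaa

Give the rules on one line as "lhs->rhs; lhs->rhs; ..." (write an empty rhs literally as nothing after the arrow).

  | baaaaabbabbb => baaaabbabbb => baaabbabbb => baabbabbb => baaabbb => baabbb => baab
  | babbbbaab => abbbaab => abaab
  | babbab => abab => aa
  | abbbbaa => abbaa => aaa => aa

aaa->aa; bab->a; bb->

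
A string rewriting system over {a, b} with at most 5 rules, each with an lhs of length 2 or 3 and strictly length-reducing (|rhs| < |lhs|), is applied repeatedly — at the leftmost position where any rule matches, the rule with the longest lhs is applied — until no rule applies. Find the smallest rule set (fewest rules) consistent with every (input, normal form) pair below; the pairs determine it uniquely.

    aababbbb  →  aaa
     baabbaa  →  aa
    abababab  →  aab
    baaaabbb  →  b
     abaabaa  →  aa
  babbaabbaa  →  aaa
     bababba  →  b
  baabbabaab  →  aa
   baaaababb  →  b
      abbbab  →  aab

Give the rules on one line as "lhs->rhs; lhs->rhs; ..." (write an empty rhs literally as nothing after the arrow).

ba->b; bb->a; bba->bb; bbb->

  | aababbbb => aabbbbb => aabb => aaa
  | baabbaa => babbaa => bbbaa => aa
  | abababab => abbabab => abbbab => aab
  | baaaabbb => baaabbb => baabbb => babbb => bbbb => b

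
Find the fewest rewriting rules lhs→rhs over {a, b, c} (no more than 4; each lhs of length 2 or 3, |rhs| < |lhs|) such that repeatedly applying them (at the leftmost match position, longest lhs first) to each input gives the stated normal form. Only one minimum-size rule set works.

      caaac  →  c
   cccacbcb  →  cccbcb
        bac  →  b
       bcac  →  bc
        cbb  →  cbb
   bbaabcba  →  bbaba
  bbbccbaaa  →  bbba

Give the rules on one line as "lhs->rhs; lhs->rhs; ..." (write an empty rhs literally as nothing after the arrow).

  | caaac => cac => c
  | cccacbcb => cccbcb
  | bac => b
  | bcac => bc

aa->; ac->; bbc->ba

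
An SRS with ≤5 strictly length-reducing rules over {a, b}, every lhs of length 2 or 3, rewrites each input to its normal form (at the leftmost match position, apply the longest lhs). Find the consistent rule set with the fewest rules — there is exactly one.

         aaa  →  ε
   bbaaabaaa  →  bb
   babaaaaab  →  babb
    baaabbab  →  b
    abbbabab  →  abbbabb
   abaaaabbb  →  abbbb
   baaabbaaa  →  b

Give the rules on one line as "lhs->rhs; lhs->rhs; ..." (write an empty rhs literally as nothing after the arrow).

aa->; aaa->aa; aab->aa; aba->ab

  | aaa => aa => ε
  | bbaaabaaa => bbaabaaa => bbaaaaa => bbaaaa => bbaaa => bbaa => bb
  | babaaaaab => babaaaab => babaaab => babaab => babab => babb
  | baaabbab => baabbab => baabab => baaab => baab => baa => b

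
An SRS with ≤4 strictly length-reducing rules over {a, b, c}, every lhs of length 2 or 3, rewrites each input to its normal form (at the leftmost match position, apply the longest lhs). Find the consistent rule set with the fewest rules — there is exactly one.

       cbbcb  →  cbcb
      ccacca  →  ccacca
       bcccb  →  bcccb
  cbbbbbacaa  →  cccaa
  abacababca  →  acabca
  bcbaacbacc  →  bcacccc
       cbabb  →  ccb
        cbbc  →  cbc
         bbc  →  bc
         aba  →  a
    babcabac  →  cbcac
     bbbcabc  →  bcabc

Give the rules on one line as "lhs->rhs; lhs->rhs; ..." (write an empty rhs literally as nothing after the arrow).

  | cbbcb => cbcb
  | ccacca
  | bcccb
  | cbbbbbacaa => cbbbbacaa => cbbbacaa => cbbacaa => cbacaa => cccaa

aba->a; ba->c; baa->a; bb->b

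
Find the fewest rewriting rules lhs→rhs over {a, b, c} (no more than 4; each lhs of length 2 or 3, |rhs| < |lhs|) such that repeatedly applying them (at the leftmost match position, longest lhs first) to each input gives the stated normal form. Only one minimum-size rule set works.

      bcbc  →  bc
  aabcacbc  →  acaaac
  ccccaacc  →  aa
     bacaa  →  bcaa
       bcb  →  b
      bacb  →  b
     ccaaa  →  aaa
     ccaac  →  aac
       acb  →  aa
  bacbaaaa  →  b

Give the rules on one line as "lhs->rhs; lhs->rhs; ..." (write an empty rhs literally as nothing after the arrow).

  | bcbc => bac => bc
  | aabcacbc => acaacbc => acaaac
  | ccccaacc => ccaacc => aacc => aa
  | bacaa => bcaa

abc->ca; ba->b; cb->a; cc->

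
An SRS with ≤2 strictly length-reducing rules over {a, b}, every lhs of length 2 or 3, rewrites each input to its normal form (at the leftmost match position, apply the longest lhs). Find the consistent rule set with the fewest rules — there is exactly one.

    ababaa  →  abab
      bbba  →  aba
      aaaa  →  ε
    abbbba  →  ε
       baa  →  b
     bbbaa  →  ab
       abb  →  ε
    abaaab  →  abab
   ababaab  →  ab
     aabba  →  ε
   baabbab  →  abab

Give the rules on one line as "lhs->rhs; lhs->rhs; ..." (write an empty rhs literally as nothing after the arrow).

aa->; bb->a

  | ababaa => abab
  | bbba => aba
  | aaaa => aa => ε
  | abbbba => aabba => bba => aa => ε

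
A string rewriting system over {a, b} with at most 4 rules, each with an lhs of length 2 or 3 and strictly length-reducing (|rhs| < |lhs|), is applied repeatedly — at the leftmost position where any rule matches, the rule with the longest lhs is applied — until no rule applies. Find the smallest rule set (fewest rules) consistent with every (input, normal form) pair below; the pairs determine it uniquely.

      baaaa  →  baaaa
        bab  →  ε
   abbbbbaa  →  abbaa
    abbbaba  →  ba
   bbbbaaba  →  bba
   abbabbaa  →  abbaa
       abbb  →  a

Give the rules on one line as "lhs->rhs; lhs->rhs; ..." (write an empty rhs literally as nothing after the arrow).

aab->b; bab->; bbb->

  | baaaa
  | bab => ε
  | abbbbbaa => abbaa
  | abbbaba => aaba => ba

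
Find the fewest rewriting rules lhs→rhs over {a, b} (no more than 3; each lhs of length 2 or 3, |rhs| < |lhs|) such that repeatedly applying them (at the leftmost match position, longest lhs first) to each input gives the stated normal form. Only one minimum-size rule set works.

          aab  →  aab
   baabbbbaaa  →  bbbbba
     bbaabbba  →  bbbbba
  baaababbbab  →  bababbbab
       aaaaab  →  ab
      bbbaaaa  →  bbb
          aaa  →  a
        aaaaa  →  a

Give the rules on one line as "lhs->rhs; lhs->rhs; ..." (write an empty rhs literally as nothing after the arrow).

  | aab
  | baabbbbaaa => bbbbbaaa => bbbbba
  | bbaabbba => bbbbba
  | baaababbbab => bababbbab

aaa->a; baa->b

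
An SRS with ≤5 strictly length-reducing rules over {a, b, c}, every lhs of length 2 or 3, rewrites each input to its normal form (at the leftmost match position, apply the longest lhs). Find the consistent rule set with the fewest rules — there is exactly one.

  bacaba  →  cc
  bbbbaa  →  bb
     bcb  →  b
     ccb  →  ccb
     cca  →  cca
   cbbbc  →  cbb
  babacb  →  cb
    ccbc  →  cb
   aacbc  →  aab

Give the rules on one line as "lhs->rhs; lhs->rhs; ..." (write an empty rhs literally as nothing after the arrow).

aba->c; ba->; bc->; cbc->b

  | bacaba => caba => cc
  | bbbbaa => bbba => bb
  | bcb => b
  | ccb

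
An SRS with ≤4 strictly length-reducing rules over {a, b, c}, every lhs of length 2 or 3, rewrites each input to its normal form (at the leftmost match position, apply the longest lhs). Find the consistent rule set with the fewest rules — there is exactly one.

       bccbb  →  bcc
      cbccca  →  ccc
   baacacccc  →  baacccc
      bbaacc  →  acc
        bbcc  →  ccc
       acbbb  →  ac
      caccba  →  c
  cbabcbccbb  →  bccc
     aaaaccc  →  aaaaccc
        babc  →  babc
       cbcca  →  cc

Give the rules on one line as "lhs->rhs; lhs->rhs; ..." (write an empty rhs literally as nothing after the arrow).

  | bccbb => bccb => bcc
  | cbccca => cccca => ccc
  | baacacccc => baacccc
  | bbaacc => caacc => acc

bb->c; ca->; cb->c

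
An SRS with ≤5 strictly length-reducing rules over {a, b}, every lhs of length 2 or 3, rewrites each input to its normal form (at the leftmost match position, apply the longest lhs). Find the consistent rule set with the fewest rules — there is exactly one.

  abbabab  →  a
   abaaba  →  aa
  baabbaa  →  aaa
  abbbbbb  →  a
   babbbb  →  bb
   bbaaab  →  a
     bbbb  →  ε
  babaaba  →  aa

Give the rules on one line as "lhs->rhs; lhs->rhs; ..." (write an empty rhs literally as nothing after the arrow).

  | abbabab => bbabab => bbbab => aab => a
  | abaaba => aaba => aa
  | baabbaa => babbaa => bbbaa => aaa
  | abbbbbb => bbbbbb => abbb => bbb => a

ab->; abb->bb; ba->b; bbb->a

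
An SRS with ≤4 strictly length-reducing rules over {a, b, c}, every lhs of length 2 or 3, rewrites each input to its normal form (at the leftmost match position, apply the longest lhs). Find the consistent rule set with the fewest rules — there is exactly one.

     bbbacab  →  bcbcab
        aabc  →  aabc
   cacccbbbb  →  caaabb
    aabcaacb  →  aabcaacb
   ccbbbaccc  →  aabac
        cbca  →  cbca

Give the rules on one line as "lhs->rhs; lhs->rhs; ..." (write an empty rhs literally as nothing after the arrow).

bba->cb; cbb->aa; cc->c

  | bbbacab => bcbcab
  | aabc
  | cacccbbbb => caccbbbb => cacbbbb => caaabb
  | aabcaacb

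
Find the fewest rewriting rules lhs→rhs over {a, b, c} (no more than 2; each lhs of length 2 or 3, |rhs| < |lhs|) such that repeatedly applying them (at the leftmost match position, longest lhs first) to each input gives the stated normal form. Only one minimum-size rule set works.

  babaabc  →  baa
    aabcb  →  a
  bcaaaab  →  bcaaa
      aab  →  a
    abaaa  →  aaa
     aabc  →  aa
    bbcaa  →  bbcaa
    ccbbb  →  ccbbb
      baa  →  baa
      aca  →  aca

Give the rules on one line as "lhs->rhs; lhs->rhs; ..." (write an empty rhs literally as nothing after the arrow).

  | babaabc => baabc => baa
  | aabcb => aab => a
  | bcaaaab => bcaaa
  | aab => a

ab->; abc->a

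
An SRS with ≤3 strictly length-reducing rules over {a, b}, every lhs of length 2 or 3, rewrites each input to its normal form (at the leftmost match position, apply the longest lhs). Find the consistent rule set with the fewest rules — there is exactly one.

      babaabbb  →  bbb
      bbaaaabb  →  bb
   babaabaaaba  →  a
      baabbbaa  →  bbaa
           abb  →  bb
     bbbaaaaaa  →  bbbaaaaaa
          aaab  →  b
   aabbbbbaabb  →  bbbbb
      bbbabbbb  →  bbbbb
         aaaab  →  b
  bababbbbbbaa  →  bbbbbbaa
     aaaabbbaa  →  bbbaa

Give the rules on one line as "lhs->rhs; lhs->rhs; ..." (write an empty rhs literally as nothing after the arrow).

ab->b; bab->

  | babaabbb => aabbb => abbb => bbb
  | bbaaaabb => bbaaabb => bbaabb => bbabb => bb
  | babaabaaaba => aabaaaba => abaaaba => baaaba => baaba => baba => a
  | baabbbaa => babbbaa => bbaa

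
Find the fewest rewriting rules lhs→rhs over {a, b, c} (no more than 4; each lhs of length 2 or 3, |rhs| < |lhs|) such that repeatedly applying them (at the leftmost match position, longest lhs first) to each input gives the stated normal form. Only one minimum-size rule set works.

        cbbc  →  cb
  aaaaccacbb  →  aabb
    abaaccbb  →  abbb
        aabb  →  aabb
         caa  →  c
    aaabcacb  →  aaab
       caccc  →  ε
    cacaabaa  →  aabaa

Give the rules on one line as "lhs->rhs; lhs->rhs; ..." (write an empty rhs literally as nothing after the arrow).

ac->; bc->; ca->c; cc->

  | cbbc => cb
  | aaaaccacbb => aaacacbb => aaacbb => aabb
  | abaaccbb => abacbb => abbb
  | aabb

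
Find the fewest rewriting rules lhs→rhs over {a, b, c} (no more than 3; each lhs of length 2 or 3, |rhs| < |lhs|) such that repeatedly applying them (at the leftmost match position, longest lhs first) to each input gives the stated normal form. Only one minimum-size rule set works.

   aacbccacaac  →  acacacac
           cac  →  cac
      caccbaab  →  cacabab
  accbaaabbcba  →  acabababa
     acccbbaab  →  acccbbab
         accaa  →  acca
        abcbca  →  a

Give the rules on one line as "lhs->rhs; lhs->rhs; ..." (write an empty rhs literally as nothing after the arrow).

  | aacbccacaac => acbccacaac => acacacaac => acacacac
  | cac
  | caccbaab => cacabab
  | accbaaabbcba => acabaabbcba => acababbcba => acabababa

aa->a; bc->a; cba->ab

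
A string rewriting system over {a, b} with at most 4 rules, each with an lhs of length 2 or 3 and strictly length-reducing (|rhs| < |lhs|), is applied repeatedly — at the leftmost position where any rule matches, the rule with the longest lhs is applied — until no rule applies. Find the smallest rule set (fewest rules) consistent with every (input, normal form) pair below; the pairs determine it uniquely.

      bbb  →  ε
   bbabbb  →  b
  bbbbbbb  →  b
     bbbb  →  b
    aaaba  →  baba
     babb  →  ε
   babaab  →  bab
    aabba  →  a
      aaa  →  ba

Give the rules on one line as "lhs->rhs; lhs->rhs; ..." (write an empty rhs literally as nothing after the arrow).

  | bbb => ε
  | bbabbb => aabbb => bbbb => b
  | bbbbbbb => bbbb => b
  | bbbb => b

aa->b; baa->; bb->a; bbb->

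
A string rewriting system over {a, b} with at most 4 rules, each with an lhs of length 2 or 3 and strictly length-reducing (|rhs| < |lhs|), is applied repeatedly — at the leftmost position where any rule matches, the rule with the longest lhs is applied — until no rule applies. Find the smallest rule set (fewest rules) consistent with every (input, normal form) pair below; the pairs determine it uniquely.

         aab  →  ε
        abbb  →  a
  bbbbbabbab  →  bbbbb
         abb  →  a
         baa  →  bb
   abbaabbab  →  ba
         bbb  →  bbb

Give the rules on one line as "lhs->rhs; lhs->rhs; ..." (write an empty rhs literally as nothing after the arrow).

aa->b; aaa->aa; aab->; ab->a

  | aab => ε
  | abbb => abb => ab => a
  | bbbbbabbab => bbbbbabab => bbbbbaab => bbbbb
  | abb => ab => a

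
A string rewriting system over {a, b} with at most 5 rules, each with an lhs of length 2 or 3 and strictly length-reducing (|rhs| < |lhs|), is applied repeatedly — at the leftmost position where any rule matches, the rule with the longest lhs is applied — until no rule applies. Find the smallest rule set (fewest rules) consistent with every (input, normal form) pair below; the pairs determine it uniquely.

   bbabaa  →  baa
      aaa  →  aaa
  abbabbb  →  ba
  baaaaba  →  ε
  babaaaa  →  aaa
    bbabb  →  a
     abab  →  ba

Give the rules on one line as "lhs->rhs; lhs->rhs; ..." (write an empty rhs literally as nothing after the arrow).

  | bbabaa => baa
  | aaa
  | abbabbb => ababbb => babbb => babb => bab => ba
  | baaaaba => baaaba => baaba => baba => bba => ε

ab->a; aba->ba; bb->a; bba->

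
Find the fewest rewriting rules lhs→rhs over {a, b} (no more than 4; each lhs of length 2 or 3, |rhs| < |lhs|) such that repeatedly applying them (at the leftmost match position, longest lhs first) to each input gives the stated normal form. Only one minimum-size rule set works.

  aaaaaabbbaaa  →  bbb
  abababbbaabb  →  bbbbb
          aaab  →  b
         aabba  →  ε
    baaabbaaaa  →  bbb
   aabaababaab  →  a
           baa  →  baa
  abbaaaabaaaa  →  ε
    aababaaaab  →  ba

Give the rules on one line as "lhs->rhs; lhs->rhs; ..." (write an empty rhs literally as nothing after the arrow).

aaa->; ab->a; bba->bb

  | aaaaaabbbaaa => aaabbbaaa => bbbaaa => bbbaa => bbba => bbb
  | abababbbaabb => aababbbaabb => aaabbbaabb => bbbaabb => bbbabb => bbbbb
  | aaab => b
  | aabba => aaba => aaa => ε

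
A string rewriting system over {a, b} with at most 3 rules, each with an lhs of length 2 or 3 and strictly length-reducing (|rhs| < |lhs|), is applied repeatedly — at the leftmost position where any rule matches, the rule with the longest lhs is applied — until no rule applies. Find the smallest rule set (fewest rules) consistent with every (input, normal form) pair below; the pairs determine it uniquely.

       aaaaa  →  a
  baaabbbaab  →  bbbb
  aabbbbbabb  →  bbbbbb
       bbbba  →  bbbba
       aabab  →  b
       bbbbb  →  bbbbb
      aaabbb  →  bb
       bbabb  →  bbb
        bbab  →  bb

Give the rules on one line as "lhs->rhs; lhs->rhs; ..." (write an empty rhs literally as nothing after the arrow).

  | aaaaa => aaa => a
  | baaabbbaab => babbbaab => bbbaab => bbbb
  | aabbbbbabb => bbbbbabb => bbbbbb
  | bbbba

aa->; ab->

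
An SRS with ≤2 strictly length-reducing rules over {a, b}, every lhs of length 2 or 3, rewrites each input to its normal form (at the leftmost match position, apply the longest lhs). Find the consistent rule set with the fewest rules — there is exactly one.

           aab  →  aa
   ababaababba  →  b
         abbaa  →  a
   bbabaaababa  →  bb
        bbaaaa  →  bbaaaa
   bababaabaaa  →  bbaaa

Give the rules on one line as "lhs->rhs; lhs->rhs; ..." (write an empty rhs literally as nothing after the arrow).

  | aab => aa
  | ababaababba => baababba => babba => baba => b
  | abbaa => abaa => a
  | bbabaaababa => bbaababa => bbaba => bb

ab->a; aba->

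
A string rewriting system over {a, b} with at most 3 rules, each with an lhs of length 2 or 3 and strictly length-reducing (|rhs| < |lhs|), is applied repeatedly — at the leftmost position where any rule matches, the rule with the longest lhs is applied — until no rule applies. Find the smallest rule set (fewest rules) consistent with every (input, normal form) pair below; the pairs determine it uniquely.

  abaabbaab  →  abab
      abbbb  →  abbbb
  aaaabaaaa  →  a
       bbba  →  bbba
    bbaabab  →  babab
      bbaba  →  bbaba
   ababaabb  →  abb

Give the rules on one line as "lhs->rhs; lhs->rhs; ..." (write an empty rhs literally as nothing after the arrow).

aa->a; baa->a

  | abaabbaab => aabbaab => abbaab => abab
  | abbbb
  | aaaabaaaa => aaabaaaa => aabaaaa => abaaaa => aaaa => aaa => aa => a
  | bbba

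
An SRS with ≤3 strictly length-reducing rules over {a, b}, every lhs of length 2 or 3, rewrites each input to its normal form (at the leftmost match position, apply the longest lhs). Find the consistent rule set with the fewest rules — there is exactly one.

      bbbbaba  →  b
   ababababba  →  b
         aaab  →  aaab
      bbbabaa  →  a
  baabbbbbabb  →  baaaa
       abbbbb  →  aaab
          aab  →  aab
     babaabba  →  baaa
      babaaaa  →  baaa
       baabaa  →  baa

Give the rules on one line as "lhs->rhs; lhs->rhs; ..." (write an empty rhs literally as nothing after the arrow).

aba->; abb->aa; bba->

  | bbbbaba => bbba => b
  | ababababba => bababba => bbba => b
  | aaab
  | bbbabaa => bbaa => a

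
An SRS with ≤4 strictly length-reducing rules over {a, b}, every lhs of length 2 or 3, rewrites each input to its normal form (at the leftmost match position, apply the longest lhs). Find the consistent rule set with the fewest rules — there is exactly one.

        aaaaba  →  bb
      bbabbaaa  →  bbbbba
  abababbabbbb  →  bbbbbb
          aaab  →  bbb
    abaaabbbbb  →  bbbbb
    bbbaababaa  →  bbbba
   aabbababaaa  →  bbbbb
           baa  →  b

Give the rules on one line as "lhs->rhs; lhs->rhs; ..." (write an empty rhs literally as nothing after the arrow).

aa->; aaa->bb; aba->; abb->ba

  | aaaaba => bbaba => bb
  | bbabbaaa => bbbaaaa => bbbbba
  | abababbabbbb => babbabbbb => bbaabbbb => bbbbbb
  | aaab => bbb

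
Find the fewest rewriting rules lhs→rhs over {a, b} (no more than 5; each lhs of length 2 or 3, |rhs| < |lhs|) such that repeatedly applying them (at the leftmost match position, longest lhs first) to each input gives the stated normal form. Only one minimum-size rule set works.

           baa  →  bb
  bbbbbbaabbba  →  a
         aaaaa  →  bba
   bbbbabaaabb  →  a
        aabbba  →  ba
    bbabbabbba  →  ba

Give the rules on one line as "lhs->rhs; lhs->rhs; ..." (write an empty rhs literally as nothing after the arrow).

  | baa => bb
  | bbbbbbaabbba => aabbbaabbba => abbaabbba => baabbba => bbbbba => aabba => aba => a
  | aaaaa => baaa => bba
  | bbbbabaaabb => aababaaabb => aabaaabb => aaaabb => baabb => bbbb => aab => a

aaa->ba; ab->; baa->bb; bbb->aa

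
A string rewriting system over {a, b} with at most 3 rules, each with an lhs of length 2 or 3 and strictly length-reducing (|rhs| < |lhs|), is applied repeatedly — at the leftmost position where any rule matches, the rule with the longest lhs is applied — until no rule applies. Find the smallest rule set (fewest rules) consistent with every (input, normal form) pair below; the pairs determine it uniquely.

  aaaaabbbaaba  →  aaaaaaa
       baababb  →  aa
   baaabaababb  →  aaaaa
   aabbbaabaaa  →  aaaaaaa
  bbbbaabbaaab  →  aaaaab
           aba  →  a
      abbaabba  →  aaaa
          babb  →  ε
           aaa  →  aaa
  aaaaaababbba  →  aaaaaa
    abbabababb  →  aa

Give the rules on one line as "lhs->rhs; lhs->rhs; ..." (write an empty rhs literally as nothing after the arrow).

ba->; baa->aa; bb->

  | aaaaabbbaaba => aaaaabaaba => aaaaaaaba => aaaaaaa
  | baababb => aababb => aabb => aa
  | baaabaababb => aaabaababb => aaaaababb => aaaaabb => aaaaa
  | aabbbaabaaa => aabaabaaa => aaaabaaa => aaaaaaa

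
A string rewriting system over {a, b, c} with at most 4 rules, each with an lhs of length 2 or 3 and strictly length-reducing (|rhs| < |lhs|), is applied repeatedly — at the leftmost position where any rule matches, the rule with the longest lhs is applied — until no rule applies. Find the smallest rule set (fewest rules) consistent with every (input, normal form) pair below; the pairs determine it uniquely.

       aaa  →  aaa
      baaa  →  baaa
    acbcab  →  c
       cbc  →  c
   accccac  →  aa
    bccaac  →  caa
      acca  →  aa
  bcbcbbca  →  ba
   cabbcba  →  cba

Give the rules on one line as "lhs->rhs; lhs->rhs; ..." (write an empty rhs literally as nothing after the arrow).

ab->; ac->a; bc->

  | aaa
  | baaa
  | acbcab => abcab => cab => c
  | cbc => c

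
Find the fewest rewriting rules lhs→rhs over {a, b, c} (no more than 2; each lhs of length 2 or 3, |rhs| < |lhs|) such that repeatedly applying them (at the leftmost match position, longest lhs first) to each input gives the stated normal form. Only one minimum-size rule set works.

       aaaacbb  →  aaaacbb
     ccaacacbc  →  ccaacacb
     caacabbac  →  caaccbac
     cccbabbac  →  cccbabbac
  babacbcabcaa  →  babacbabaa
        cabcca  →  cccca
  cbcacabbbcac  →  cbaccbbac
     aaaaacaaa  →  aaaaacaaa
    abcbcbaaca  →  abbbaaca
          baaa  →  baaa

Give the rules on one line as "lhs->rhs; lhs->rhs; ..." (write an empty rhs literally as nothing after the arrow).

bc->b; cab->cc

  | aaaacbb
  | ccaacacbc => ccaacacb
  | caacabbac => caaccbac
  | cccbabbac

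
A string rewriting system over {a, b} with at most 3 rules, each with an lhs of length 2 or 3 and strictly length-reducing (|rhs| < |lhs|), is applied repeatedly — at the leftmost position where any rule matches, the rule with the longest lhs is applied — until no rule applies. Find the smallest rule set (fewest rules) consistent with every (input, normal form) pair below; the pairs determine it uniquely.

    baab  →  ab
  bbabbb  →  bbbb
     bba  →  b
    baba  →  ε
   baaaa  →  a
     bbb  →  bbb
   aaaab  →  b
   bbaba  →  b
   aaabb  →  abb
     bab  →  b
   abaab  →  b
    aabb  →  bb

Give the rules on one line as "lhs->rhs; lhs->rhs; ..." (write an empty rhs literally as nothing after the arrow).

aa->; ba->

  | baab => ab
  | bbabbb => bbbb
  | bba => b
  | baba => ba => ε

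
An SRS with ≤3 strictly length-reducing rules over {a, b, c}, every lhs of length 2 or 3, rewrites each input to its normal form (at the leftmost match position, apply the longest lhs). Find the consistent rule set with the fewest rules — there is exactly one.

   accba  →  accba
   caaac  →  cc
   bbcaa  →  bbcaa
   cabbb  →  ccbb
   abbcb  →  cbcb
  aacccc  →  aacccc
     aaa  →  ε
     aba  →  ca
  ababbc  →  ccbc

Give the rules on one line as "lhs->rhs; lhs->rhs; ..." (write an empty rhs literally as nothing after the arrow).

aaa->; ab->c

  | accba
  | caaac => cc
  | bbcaa
  | cabbb => ccbb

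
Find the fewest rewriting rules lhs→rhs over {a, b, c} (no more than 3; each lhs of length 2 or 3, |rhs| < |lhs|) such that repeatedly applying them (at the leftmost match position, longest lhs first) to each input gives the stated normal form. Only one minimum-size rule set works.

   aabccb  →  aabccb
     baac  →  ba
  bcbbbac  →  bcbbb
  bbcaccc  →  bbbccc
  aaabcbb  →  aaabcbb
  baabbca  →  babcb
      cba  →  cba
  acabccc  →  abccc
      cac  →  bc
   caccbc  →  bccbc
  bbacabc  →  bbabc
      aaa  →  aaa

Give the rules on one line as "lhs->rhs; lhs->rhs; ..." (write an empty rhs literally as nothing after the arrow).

abb->bc; ac->; ca->b

  | aabccb
  | baac => ba
  | bcbbbac => bcbbb
  | bbcaccc => bbbccc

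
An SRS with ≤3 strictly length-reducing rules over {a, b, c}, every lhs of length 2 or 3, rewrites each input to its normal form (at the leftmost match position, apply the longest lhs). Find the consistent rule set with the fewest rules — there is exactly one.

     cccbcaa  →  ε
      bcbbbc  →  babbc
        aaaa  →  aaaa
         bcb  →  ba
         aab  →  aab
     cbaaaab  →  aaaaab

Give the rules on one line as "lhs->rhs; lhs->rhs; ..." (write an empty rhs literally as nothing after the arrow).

  | cccbcaa => ccacaa => ccaa => ca => ε
  | bcbbbc => babbc
  | aaaa
  | bcb => ba

ca->; cb->a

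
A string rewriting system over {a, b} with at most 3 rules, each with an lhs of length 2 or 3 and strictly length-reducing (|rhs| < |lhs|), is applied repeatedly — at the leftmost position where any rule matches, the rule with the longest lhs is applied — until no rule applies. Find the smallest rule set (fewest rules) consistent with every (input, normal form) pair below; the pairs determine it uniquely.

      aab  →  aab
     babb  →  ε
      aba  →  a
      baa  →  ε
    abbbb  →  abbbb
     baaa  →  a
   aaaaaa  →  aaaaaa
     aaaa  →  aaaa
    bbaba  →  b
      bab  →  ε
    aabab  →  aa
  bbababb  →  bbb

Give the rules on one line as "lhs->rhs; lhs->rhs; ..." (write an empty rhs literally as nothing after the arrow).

ba->; baa->; bab->ba

  | aab
  | babb => bab => ba => ε
  | aba => a
  | baa => ε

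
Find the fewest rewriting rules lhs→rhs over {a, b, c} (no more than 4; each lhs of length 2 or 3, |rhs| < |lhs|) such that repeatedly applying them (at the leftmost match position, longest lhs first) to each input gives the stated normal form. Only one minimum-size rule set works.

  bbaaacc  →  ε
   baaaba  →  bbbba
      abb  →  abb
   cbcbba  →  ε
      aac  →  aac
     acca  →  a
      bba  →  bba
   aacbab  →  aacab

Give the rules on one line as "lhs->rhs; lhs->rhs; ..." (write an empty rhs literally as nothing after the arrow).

aaa->bb; bbc->; cb->c; cca->

  | bbaaacc => bbbbcc => bbc => ε
  | baaaba => bbbba
  | abb
  | cbcbba => ccbba => ccba => cca => ε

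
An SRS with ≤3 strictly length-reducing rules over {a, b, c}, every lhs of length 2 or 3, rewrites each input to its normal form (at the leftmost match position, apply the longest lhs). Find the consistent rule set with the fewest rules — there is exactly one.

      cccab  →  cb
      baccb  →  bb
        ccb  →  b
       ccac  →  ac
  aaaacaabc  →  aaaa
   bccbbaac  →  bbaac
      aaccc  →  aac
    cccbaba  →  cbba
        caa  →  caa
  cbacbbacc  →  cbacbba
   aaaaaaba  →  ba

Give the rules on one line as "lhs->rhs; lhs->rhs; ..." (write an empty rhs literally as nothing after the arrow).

  | cccab => cab => cb
  | baccb => bab => bb
  | ccb => b
  | ccac => ac

ab->b; bc->c; cc->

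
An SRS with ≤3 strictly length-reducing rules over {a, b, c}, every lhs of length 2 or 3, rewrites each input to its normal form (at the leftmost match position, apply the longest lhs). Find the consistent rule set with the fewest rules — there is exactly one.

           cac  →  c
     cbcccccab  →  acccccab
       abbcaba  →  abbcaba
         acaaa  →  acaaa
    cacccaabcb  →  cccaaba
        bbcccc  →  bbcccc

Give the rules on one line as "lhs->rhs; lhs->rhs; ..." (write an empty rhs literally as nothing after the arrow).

  | cac => c
  | cbcccccab => acccccab
  | abbcaba
  | acaaa

cac->c; cb->a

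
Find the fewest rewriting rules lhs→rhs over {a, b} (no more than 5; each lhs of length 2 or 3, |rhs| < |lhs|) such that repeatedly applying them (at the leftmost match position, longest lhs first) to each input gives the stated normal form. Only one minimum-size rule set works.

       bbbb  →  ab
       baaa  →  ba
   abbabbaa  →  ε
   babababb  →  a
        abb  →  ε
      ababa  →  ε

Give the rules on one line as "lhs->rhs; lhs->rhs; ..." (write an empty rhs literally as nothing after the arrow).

  | bbbb => ab
  | baaa => ba
  | abbabbaa => aaabbaa => abbaa => aaaa => aa => ε
  | babababb => bbbabb => aabb => bb => a

aa->; aba->b; bb->a; bbb->a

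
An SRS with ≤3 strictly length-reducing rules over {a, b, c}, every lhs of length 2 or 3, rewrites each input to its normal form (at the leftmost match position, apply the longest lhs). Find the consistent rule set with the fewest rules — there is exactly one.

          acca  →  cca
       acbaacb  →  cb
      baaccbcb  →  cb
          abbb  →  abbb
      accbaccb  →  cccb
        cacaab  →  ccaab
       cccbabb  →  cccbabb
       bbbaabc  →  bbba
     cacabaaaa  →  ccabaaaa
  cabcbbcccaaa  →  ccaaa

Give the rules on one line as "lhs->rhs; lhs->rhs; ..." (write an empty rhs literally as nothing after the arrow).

  | acca => cca
  | acbaacb => cbaacb => cbacb => cbcb => cb
  | baaccbcb => baccbcb => bccbcb => cbcb => cb
  | abbb

abc->; ac->c; bc->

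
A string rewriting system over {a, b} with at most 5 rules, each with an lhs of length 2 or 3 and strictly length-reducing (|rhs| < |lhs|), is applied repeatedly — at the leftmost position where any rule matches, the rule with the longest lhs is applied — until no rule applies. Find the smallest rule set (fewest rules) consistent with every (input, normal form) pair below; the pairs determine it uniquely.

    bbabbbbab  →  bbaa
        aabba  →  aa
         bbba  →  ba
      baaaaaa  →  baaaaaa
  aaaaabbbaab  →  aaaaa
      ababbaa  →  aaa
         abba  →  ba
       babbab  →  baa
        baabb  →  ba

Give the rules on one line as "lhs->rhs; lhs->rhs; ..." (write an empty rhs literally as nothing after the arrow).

  | bbabbbbab => bbabbbab => bbabbab => bbabab => bbaab => bbaa
  | aabba => aba => aa
  | bbba => ba
  | baaaaaa

ab->a; abb->b; bab->ba; bbb->b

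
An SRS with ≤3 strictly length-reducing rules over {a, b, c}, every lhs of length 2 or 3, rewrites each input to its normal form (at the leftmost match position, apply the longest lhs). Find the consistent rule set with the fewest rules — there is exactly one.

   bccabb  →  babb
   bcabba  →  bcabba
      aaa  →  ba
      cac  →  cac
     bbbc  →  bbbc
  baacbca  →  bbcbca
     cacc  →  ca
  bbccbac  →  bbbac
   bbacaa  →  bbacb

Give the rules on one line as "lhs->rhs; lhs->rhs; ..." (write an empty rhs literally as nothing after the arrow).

  | bccabb => babb
  | bcabba
  | aaa => ba
  | cac

aa->b; cc->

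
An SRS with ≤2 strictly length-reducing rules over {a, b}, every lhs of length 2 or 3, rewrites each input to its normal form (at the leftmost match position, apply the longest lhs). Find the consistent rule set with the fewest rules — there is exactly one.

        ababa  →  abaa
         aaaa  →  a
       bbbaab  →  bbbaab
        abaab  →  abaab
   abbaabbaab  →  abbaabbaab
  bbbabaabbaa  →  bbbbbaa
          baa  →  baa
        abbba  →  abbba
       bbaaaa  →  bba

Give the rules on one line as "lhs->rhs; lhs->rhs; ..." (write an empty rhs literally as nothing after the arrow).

  | ababa => abaa
  | aaaa => a
  | bbbaab
  | abaab

aaa->; bab->ba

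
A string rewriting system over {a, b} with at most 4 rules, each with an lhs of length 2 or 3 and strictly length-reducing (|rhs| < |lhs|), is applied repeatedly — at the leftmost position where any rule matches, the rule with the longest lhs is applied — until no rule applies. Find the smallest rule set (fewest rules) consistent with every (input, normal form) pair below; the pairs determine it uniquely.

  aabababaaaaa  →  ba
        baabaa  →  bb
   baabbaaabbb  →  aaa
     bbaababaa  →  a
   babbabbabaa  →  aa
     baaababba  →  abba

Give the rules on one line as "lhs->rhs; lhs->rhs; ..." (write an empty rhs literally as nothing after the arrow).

  | aabababaaaaa => ababaaaaa => baaaaa => baaa => ba
  | baabaa => bbaa => bb
  | baabbaaabbb => bbbaaabbb => aaabbb => aaa
  | bbaababaa => bbbabaa => abaa => a

aba->; baa->b; bab->; bbb->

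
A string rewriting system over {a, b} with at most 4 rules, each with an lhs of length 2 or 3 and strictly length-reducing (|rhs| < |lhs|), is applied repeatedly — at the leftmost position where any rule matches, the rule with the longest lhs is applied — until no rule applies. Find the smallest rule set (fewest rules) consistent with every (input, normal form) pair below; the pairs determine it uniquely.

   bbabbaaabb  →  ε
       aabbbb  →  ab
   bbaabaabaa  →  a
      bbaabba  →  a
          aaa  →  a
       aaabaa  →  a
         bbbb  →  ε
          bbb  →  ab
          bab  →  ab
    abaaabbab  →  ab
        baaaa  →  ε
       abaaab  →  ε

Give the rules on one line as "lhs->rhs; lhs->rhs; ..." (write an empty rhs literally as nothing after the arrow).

aa->; aab->; ba->a; bb->a

  | bbabbaaabb => aabbaaabb => baaabb => aaabb => abb => aa => ε
  | aabbbb => bbb => ab
  | bbaabaabaa => aaabaabaa => abaabaa => aaabaa => abaa => aaa => a
  | bbaabba => aaabba => abba => aaa => a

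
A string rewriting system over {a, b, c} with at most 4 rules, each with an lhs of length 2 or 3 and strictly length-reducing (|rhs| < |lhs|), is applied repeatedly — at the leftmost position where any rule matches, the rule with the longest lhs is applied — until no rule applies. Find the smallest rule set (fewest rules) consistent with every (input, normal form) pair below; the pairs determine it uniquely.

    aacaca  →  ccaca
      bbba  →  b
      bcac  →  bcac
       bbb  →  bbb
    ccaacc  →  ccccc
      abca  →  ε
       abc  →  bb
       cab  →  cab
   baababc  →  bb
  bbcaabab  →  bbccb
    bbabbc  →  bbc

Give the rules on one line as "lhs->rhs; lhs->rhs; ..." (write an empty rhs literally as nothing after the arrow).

aa->c; abc->bb; ba->; bba->

  | aacaca => ccaca
  | bbba => b
  | bcac
  | bbb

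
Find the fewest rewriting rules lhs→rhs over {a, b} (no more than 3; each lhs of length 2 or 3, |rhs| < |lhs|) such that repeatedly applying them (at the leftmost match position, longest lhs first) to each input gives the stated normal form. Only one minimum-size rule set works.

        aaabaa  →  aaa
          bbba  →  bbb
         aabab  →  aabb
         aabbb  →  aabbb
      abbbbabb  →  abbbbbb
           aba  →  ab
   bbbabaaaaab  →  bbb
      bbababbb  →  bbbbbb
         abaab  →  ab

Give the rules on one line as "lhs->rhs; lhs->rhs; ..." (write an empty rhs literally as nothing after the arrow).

ba->b; baa->

  | aaabaa => aaa
  | bbba => bbb
  | aabab => aabb
  | aabbb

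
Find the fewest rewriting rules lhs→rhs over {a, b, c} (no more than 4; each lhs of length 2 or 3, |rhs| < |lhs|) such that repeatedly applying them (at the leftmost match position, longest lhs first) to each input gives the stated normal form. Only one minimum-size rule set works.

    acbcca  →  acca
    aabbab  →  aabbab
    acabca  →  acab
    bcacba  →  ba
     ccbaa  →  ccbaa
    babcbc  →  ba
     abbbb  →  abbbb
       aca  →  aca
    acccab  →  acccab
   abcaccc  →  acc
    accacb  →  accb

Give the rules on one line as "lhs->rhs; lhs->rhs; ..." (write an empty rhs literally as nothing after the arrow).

  | acbcca => acca
  | aabbab
  | acabca => acab
  | bcacba => bcba => ba

bc->; bca->b; cac->c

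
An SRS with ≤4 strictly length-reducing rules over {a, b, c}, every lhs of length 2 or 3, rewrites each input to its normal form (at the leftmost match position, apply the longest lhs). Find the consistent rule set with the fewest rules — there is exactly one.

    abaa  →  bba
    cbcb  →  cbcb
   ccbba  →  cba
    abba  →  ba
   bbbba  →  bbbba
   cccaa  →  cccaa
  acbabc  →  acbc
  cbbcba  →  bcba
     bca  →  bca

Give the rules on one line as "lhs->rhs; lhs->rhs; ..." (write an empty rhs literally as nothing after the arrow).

ab->; aba->bb; cbb->b

  | abaa => bba
  | cbcb
  | ccbba => cba
  | abba => ba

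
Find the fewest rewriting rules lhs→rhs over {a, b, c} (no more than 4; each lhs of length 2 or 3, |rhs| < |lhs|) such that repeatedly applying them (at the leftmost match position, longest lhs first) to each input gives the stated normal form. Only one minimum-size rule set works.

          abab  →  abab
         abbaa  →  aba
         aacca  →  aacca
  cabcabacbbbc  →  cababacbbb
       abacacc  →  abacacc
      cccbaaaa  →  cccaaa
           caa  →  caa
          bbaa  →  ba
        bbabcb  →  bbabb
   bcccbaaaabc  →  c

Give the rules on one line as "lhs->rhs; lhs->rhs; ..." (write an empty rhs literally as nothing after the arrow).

  | abab
  | abbaa => aba
  | aacca
  | cabcabacbbbc => cababacbbbc => cababacbbb

aab->; baa->a; bc->b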